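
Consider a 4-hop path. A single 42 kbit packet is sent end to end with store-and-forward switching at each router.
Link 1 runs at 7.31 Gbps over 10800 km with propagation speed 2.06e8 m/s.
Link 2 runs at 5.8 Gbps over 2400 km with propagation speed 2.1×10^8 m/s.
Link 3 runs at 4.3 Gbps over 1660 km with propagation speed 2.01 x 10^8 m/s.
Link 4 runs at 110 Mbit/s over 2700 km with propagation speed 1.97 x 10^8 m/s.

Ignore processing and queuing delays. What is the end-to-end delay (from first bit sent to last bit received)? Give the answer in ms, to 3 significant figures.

86.2 ms

L = 42000 bits.
Transmission delays (L/R per hop): 0.00574555, 0.00724138, 0.00976744, 0.381818 ms; sum = 0.404573 ms.
Propagation delays (d/s per hop): 52.4272, 11.4286, 8.25871, 13.7056 ms; sum = 85.82 ms.
End-to-end = 86.2 ms.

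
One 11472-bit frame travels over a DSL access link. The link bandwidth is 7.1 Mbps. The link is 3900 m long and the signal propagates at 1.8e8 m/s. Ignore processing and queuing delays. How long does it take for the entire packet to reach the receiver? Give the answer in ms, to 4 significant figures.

1.637 ms

Transmission delay = L/R = 11472 / 7100000 = 1.61577 ms.
Propagation delay = d/s = 3900 m / 180000000 m/s = 0.0216667 ms.
Total = 1.637 ms.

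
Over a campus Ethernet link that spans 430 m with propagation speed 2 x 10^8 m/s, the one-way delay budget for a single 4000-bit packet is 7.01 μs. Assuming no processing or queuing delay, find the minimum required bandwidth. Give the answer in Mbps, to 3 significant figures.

Propagation delay = 430 / 200000000 = 2.15 μs.
Transmission budget = 7.01 − 2.15 = 4.86 μs.
R ≥ L / t_tx = 4000 bits / 4.86e-06 s = 823 Mbps.

823 Mbps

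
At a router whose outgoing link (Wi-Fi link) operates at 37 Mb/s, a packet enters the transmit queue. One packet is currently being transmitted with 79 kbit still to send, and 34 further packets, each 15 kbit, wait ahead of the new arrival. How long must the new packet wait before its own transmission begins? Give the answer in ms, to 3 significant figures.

Each queued packet: L/R = 15000/37000000 = 0.405405 ms.
34 queued → 13.7838 ms.
Plus remaining 79000 bits of current packet: 2.13514 ms.
Queuing delay = 15.9 ms.

15.9 ms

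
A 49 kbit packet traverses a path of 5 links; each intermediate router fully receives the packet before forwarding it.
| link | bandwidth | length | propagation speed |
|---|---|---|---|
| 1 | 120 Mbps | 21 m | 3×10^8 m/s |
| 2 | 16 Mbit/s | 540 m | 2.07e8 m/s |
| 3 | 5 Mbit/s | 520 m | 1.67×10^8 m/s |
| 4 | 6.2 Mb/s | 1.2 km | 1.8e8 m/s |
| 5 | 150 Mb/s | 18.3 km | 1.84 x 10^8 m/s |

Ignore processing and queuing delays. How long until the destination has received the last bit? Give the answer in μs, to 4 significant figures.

L = 49000 bits.
Transmission delays (L/R per hop): 408.333, 3062.5, 9800, 7903.23, 326.667 μs; sum = 21500.7 μs.
Propagation delays (d/s per hop): 0.07, 2.6087, 3.11377, 6.66667, 99.4565 μs; sum = 111.916 μs.
End-to-end = 21610 μs.

21610 μs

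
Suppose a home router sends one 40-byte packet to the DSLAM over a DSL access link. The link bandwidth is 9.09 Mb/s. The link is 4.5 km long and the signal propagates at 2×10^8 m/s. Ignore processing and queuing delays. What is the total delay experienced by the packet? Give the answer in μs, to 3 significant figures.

57.7 μs

L = 40 × 8 = 320 bits.
Transmission delay = L/R = 320 / 9090000 = 35.2035 μs.
Propagation delay = d/s = 4500 m / 200000000 m/s = 22.5 μs.
Total = 57.7 μs.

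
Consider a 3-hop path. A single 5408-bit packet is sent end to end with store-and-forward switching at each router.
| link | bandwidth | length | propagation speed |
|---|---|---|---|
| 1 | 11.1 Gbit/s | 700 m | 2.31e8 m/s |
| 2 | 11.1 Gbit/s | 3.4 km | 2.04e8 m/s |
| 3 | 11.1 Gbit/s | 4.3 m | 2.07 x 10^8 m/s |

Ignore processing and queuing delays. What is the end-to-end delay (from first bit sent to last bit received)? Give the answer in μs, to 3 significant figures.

21.2 μs

Transmission delay per hop = L/R = 5408/11100000000 = 0.487207 μs; 3 hops → 1.46162 μs.
Propagation delays (d/s per hop): 3.0303, 16.6667, 0.0207729 μs; sum = 19.7177 μs.
End-to-end = 21.2 μs.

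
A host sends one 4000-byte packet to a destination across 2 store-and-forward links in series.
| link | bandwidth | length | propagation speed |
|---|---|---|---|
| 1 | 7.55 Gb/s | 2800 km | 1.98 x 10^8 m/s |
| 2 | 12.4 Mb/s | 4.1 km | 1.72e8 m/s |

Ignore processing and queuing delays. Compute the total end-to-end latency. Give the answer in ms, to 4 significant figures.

L = 4000 × 8 = 32000 bits.
Transmission delays (L/R per hop): 0.00423841, 2.58065 ms; sum = 2.58488 ms.
Propagation delays (d/s per hop): 14.1414, 0.0238372 ms; sum = 14.1653 ms.
End-to-end = 16.75 ms.

16.75 ms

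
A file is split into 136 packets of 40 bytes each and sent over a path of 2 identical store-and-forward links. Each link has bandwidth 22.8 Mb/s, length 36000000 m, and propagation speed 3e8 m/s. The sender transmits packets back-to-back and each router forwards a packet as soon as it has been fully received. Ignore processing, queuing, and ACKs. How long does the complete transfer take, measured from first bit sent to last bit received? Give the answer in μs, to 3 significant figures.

242000 μs

Per-hop transmission t_tx = L/R = 320/22800000 = 14.0351 μs.
Per-hop propagation t_prop = 36000000/300000000 = 120000 μs.
Pipeline fill: first packet needs 2·t_tx to clear all hops; remaining 135 packets each add one t_tx.
Total = (2+136-1)·t_tx + 2·t_prop = 137·14.0351 + 2·120000 = 242000 μs.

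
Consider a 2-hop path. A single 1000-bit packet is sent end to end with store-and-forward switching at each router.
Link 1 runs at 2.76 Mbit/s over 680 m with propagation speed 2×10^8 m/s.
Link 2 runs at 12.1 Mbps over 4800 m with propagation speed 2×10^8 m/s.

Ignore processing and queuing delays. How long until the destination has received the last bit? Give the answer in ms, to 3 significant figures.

Transmission delays (L/R per hop): 0.362319, 0.0826446 ms; sum = 0.444963 ms.
Propagation delays (d/s per hop): 0.0034, 0.024 ms; sum = 0.0274 ms.
End-to-end = 0.472 ms.

0.472 ms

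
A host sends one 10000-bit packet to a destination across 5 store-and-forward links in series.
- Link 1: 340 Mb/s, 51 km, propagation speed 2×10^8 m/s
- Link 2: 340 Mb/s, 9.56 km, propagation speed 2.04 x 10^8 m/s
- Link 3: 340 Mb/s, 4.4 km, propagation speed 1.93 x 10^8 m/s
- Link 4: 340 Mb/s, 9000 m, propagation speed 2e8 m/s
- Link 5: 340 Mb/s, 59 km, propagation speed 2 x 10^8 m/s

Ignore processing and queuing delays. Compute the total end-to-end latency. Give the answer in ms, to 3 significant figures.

Transmission delay per hop = L/R = 10000/340000000 = 0.0294118 ms; 5 hops → 0.147059 ms.
Propagation delays (d/s per hop): 0.255, 0.0468627, 0.0227979, 0.045, 0.295 ms; sum = 0.664661 ms.
End-to-end = 0.812 ms.

0.812 ms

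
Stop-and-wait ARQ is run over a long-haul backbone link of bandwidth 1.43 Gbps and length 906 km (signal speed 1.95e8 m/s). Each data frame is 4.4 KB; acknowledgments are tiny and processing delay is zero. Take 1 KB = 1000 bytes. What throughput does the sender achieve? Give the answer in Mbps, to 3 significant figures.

t_tx = L/R = 35200/1430000000 = 2.46154e-05 s.
t_prop = 906000/195000000 = 0.00464615 s; RTT = 0.00929231 s.
Cycle = t_tx + RTT = 0.00931692 s.
Throughput = L / cycle = 35200 / 0.00931692 = 3.78 Mbps.

3.78 Mbps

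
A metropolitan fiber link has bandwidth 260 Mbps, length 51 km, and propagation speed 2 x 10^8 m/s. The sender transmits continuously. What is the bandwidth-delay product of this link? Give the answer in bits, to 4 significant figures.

Propagation delay = 51000 / 200000000 = 0.000255 s.
BDP = R × t_prop = 260000000 × 0.000255 = 66300 bits.

66300 bits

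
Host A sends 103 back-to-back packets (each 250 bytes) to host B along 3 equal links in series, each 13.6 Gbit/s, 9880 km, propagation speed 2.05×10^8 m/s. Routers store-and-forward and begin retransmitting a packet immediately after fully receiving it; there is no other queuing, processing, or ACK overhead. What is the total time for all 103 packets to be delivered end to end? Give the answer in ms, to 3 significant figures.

Per-hop transmission t_tx = L/R = 2000/13600000000 = 0.000147059 ms.
Per-hop propagation t_prop = 9880000/2.05e+08 = 48.1951 ms.
Pipeline fill: first packet needs 3·t_tx to clear all hops; remaining 102 packets each add one t_tx.
Total = (3+103-1)·t_tx + 3·t_prop = 105·0.000147059 + 3·48.1951 = 145 ms.

145 ms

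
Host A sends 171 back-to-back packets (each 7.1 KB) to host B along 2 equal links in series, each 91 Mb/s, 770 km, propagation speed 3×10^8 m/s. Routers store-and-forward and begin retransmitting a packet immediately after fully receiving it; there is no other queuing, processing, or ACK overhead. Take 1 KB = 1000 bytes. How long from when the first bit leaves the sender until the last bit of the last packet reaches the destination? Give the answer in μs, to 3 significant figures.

Per-hop transmission t_tx = L/R = 56800/91000000 = 624.176 μs.
Per-hop propagation t_prop = 770000/300000000 = 2566.67 μs.
Pipeline fill: first packet needs 2·t_tx to clear all hops; remaining 170 packets each add one t_tx.
Total = (2+171-1)·t_tx + 2·t_prop = 172·624.176 + 2·2566.67 = 112000 μs.

112000 μs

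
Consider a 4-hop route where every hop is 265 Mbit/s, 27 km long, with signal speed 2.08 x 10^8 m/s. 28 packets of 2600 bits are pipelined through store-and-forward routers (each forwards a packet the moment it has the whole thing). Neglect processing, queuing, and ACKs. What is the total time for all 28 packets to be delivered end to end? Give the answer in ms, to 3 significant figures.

0.823 ms

Per-hop transmission t_tx = L/R = 2600/265000000 = 0.00981132 ms.
Per-hop propagation t_prop = 27000/208000000 = 0.129808 ms.
Pipeline fill: first packet needs 4·t_tx to clear all hops; remaining 27 packets each add one t_tx.
Total = (4+28-1)·t_tx + 4·t_prop = 31·0.00981132 + 4·0.129808 = 0.823 ms.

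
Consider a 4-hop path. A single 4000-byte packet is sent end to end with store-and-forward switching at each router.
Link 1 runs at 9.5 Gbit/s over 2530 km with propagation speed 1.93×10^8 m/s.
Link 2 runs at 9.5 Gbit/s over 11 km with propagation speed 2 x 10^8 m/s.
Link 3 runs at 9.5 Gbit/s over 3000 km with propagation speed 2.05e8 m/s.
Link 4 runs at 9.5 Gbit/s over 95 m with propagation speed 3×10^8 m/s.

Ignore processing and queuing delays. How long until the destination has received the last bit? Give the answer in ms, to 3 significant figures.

L = 4000 × 8 = 32000 bits.
Transmission delay per hop = L/R = 32000/9500000000 = 0.00336842 ms; 4 hops → 0.0134737 ms.
Propagation delays (d/s per hop): 13.1088, 0.055, 14.6341, 0.000316667 ms; sum = 27.7983 ms.
End-to-end = 27.8 ms.

27.8 ms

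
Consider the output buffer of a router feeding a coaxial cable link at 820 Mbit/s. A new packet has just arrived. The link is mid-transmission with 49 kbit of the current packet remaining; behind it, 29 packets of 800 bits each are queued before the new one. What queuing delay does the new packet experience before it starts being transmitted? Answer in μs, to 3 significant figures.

88.0 μs

Each queued packet: L/R = 800/820000000 = 0.97561 μs.
29 queued → 28.2927 μs.
Plus remaining 49000 bits of current packet: 59.7561 μs.
Queuing delay = 88.0 μs.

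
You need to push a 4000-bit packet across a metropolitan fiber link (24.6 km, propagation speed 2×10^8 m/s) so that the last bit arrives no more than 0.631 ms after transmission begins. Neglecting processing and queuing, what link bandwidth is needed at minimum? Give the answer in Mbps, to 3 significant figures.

7.87 Mbps

Propagation delay = 24600 / 200000000 = 0.123 ms.
Transmission budget = 0.631 − 0.123 = 0.508 ms.
R ≥ L / t_tx = 4000 bits / 0.000508 s = 7.87 Mbps.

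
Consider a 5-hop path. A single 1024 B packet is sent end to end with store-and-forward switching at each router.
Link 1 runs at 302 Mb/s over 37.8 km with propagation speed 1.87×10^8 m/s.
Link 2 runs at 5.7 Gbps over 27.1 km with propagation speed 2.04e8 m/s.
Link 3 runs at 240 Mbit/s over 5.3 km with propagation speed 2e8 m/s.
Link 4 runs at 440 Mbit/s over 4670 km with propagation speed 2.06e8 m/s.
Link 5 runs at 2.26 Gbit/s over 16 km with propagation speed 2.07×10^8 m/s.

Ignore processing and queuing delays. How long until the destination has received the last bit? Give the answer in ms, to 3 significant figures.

23.2 ms

L = 1024 × 8 = 8192 bits.
Transmission delays (L/R per hop): 0.0271258, 0.00143719, 0.0341333, 0.0186182, 0.00362478 ms; sum = 0.0849393 ms.
Propagation delays (d/s per hop): 0.202139, 0.132843, 0.0265, 22.6699, 0.0772947 ms; sum = 23.1087 ms.
End-to-end = 23.2 ms.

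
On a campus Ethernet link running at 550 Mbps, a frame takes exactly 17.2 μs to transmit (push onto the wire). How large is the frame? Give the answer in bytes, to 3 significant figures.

1180 bytes

L = R × t_tx = 550000000 b/s × 1.72e-05 s = 9460 bits.
In bytes: 9460 / 8 = 1180 bytes.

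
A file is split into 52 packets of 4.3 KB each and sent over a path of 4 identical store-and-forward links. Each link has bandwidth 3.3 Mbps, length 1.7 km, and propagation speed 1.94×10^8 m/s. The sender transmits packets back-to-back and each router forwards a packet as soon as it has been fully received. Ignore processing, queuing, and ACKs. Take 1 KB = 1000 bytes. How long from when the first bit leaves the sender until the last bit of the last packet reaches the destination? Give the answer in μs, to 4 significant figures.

Per-hop transmission t_tx = L/R = 34400/3300000 = 10424.2 μs.
Per-hop propagation t_prop = 1700/194000000 = 8.76289 μs.
Pipeline fill: first packet needs 4·t_tx to clear all hops; remaining 51 packets each add one t_tx.
Total = (4+52-1)·t_tx + 4·t_prop = 55·10424.2 + 4·8.76289 = 573400 μs.

573400 μs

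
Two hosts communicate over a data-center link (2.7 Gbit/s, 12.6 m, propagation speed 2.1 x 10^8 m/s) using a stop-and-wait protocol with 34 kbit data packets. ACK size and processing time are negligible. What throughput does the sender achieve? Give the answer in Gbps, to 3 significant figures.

2.67 Gbps

t_tx = L/R = 34000/2700000000 = 1.25926e-05 s.
t_prop = 12.6/210000000 = 6e-08 s; RTT = 1.2e-07 s.
Cycle = t_tx + RTT = 1.27126e-05 s.
Throughput = L / cycle = 34000 / 1.27126e-05 = 2.67 Gbps.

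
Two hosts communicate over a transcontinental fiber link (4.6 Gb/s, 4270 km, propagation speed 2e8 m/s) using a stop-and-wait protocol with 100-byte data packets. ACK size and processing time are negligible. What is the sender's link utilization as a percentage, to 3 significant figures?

t_tx = L/R = 800/4600000000 = 1.73913e-07 s.
t_prop = 4270000/200000000 = 0.02135 s; RTT = 0.0427 s.
Cycle = t_tx + RTT = 0.0427002 s.
Utilization = t_tx / cycle = 1.73913e-07/0.0427002 = 0.000407 %.

0.000407 %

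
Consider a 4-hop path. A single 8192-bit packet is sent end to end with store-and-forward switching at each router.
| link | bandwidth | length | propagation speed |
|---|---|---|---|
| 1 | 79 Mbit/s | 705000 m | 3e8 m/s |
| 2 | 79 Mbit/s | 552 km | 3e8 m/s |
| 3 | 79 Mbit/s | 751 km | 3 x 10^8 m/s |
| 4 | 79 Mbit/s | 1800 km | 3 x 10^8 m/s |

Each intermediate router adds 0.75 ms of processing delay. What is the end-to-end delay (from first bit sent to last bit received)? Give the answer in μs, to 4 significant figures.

Transmission delay per hop = L/R = 8192/79000000 = 103.696 μs; 4 hops → 414.785 μs.
Propagation delays (d/s per hop): 2350, 1840, 2503.33, 6000 μs; sum = 12693.3 μs.
Processing at 3 router(s): 3 × 0.75 ms = 2250 μs.
End-to-end = 15360 μs.

15360 μs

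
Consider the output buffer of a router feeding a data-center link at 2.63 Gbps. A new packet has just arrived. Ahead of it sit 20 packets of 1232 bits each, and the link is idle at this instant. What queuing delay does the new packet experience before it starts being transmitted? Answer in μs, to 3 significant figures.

9.37 μs

Each queued packet: L/R = 1232/2630000000 = 0.468441 μs.
20 queued → 9.36882 μs.
Queuing delay = 9.37 μs.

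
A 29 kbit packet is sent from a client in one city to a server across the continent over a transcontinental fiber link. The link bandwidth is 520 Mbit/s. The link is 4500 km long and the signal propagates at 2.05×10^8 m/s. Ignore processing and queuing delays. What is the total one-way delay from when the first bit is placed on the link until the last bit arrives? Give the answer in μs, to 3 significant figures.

22000 μs

L = 29000 bits.
Transmission delay = L/R = 29000 / 520000000 = 55.7692 μs.
Propagation delay = d/s = 4500000 m / 2.05e+08 m/s = 21951.2 μs.
Total = 22000 μs.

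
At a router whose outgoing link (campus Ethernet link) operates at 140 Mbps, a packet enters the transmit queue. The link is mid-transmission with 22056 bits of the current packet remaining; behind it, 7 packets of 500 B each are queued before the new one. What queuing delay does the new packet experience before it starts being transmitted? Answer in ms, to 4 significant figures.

0.3575 ms

Each queued packet: L/R = 4000/140000000 = 0.0285714 ms.
7 queued → 0.2 ms.
Plus remaining 22056 bits of current packet: 0.157543 ms.
Queuing delay = 0.3575 ms.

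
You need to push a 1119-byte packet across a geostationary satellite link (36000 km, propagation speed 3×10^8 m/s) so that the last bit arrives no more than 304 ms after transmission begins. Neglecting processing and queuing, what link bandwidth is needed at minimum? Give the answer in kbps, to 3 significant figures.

48.7 kbps

L = 8952 bits.
Propagation delay = 36000000 / 300000000 = 120 ms.
Transmission budget = 304 − 120 = 184 ms.
R ≥ L / t_tx = 8952 bits / 0.184 s = 48.7 kbps.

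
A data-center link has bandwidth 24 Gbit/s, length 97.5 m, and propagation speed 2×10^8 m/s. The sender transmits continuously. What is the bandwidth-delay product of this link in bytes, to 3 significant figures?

Propagation delay = 97.5 / 200000000 = 4.875e-07 s.
BDP = R × t_prop = 24000000000 × 4.875e-07 = 11700 bits.
In bytes: 11700/8 = 1460 bytes.

1460 bytes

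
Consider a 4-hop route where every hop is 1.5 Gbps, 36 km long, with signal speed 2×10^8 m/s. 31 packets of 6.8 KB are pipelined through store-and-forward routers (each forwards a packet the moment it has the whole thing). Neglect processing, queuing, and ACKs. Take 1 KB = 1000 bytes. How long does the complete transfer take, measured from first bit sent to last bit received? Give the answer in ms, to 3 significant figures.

Per-hop transmission t_tx = L/R = 54400/1500000000 = 0.0362667 ms.
Per-hop propagation t_prop = 36000/200000000 = 0.18 ms.
Pipeline fill: first packet needs 4·t_tx to clear all hops; remaining 30 packets each add one t_tx.
Total = (4+31-1)·t_tx + 4·t_prop = 34·0.0362667 + 4·0.18 = 1.95 ms.

1.95 ms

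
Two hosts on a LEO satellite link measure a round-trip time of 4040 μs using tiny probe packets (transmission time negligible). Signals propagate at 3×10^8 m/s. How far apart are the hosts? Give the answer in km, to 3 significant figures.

One-way propagation = RTT/2 = 2020 μs.
d = s × t = 300000000 × 0.00202 = 606 km.

606 km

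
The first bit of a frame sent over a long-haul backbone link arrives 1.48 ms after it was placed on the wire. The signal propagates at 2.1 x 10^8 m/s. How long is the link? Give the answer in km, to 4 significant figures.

d = s × t_prop = 210000000 × 0.00148 = 310.8 km.

310.8 km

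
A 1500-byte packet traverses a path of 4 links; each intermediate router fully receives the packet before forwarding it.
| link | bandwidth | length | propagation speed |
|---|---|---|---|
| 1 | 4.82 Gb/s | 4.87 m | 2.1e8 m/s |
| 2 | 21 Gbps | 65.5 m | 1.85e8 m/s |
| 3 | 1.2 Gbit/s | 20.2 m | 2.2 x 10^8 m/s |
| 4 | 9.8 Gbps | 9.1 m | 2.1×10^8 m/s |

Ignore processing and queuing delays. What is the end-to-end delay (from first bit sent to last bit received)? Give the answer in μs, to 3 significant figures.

L = 1500 × 8 = 12000 bits.
Transmission delays (L/R per hop): 2.48963, 0.571429, 10, 1.22449 μs; sum = 14.2855 μs.
Propagation delays (d/s per hop): 0.0231905, 0.354054, 0.0918182, 0.0433333 μs; sum = 0.512396 μs.
End-to-end = 14.8 μs.

14.8 μs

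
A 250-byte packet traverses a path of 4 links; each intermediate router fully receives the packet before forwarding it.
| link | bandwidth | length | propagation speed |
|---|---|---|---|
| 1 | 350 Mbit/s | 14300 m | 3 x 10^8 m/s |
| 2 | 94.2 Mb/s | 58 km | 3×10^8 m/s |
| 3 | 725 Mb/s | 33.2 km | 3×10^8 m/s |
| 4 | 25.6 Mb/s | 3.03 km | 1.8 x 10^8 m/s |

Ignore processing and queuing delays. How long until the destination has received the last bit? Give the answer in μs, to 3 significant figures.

476 μs

L = 250 × 8 = 2000 bits.
Transmission delays (L/R per hop): 5.71429, 21.2314, 2.75862, 78.125 μs; sum = 107.829 μs.
Propagation delays (d/s per hop): 47.6667, 193.333, 110.667, 16.8333 μs; sum = 368.5 μs.
End-to-end = 476 μs.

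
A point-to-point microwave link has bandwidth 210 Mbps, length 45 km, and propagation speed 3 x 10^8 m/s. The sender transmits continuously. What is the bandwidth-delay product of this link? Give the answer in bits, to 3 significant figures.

31500 bits

Propagation delay = 45000 / 300000000 = 0.00015 s.
BDP = R × t_prop = 210000000 × 0.00015 = 31500 bits.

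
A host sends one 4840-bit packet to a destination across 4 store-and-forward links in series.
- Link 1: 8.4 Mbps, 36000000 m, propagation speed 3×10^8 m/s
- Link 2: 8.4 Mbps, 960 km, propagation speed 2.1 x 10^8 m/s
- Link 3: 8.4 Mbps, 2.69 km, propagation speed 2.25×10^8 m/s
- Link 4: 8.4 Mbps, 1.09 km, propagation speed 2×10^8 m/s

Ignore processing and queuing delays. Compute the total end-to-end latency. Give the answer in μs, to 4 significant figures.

126900 μs

Transmission delay per hop = L/R = 4840/8400000 = 576.19 μs; 4 hops → 2304.76 μs.
Propagation delays (d/s per hop): 120000, 4571.43, 11.9556, 5.45 μs; sum = 124589 μs.
End-to-end = 126900 μs.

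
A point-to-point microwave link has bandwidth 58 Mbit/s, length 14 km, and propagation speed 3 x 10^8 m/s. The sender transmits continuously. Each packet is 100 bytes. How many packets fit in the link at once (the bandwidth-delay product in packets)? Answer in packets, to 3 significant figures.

Propagation delay = 14000 / 300000000 = 4.66667e-05 s.
BDP = R × t_prop = 58000000 × 4.66667e-05 = 2706.67 bits.
In packets of 800 bits: 3.38 packets.

3.38 packets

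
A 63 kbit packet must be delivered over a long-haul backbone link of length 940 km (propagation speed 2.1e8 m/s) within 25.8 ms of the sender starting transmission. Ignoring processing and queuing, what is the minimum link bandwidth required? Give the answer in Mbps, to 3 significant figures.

2.95 Mbps

Propagation delay = 940000 / 210000000 = 4.47619 ms.
Transmission budget = 25.8 − 4.47619 = 21.3238 ms.
R ≥ L / t_tx = 63000 bits / 0.0213238 s = 2.95 Mbps.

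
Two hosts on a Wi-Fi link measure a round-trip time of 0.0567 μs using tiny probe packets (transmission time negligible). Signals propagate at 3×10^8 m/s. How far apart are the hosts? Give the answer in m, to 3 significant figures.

8.51 m

One-way propagation = RTT/2 = 0.02835 μs.
d = s × t = 300000000 × 2.835e-08 = 8.51 m.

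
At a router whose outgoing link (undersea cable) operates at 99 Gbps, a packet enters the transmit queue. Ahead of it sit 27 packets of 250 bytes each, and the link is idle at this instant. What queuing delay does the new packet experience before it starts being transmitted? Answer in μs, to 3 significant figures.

0.545 μs

Each queued packet: L/R = 2000/99000000000 = 0.020202 μs.
27 queued → 0.545455 μs.
Queuing delay = 0.545 μs.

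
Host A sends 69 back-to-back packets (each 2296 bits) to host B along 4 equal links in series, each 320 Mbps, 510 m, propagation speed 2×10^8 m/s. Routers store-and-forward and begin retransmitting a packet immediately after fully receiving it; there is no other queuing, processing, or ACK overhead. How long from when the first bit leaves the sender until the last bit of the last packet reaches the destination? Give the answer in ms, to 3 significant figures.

0.527 ms

Per-hop transmission t_tx = L/R = 2296/320000000 = 0.007175 ms.
Per-hop propagation t_prop = 510/200000000 = 0.00255 ms.
Pipeline fill: first packet needs 4·t_tx to clear all hops; remaining 68 packets each add one t_tx.
Total = (4+69-1)·t_tx + 4·t_prop = 72·0.007175 + 4·0.00255 = 0.527 ms.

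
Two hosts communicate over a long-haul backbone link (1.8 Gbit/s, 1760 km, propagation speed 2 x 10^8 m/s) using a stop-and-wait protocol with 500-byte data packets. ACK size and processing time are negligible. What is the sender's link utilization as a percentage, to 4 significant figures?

0.01262 %

t_tx = L/R = 4000/1800000000 = 2.22222e-06 s.
t_prop = 1760000/200000000 = 0.0088 s; RTT = 0.0176 s.
Cycle = t_tx + RTT = 0.0176022 s.
Utilization = t_tx / cycle = 2.22222e-06/0.0176022 = 0.01262 %.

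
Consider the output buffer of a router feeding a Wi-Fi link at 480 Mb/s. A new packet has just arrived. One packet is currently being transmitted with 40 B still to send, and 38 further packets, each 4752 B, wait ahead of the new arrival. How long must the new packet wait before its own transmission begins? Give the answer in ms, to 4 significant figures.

3.010 ms

Each queued packet: L/R = 38016/480000000 = 0.0792 ms.
38 queued → 3.0096 ms.
Plus remaining 320 bits of current packet: 0.000666667 ms.
Queuing delay = 3.010 ms.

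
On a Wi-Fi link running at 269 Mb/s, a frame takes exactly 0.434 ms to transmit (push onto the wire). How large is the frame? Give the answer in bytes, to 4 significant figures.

14590 bytes

L = R × t_tx = 269000000 b/s × 0.000434 s = 116746 bits.
In bytes: 116746 / 8 = 14590 bytes.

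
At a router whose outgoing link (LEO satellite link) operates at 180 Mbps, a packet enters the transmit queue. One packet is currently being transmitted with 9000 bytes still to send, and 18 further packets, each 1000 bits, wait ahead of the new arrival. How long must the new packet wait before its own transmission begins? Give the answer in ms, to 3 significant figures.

Each queued packet: L/R = 1000/180000000 = 0.00555556 ms.
18 queued → 0.1 ms.
Plus remaining 72000 bits of current packet: 0.4 ms.
Queuing delay = 0.500 ms.

0.500 ms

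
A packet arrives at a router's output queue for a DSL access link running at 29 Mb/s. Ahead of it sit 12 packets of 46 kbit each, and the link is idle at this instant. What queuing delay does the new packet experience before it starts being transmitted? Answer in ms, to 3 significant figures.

Each queued packet: L/R = 46000/29000000 = 1.58621 ms.
12 queued → 19.0345 ms.
Queuing delay = 19.0 ms.

19.0 ms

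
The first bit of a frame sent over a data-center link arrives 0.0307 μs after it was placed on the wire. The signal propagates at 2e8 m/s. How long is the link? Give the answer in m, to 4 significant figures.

6.140 m

d = s × t_prop = 200000000 × 3.07e-08 = 6.140 m.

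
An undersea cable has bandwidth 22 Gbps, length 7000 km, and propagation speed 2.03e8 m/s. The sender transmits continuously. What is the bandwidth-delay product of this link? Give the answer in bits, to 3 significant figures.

759000000 bits

Propagation delay = 7000000 / 2.03e+08 = 0.0344828 s.
BDP = R × t_prop = 22000000000 × 0.0344828 = 758621000 bits.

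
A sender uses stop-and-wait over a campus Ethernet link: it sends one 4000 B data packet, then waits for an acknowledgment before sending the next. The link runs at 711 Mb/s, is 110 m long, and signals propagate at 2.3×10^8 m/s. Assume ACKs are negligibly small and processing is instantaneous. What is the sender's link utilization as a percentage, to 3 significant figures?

t_tx = L/R = 32000/711000000 = 4.5007e-05 s.
t_prop = 110/2.3e+08 = 4.78261e-07 s; RTT = 9.56522e-07 s.
Cycle = t_tx + RTT = 4.59636e-05 s.
Utilization = t_tx / cycle = 4.5007e-05/4.59636e-05 = 97.9 %.

97.9 %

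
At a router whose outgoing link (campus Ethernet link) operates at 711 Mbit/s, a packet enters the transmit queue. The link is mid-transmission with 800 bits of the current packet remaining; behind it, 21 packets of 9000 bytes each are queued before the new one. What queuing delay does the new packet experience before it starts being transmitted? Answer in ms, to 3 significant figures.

2.13 ms

Each queued packet: L/R = 72000/711000000 = 0.101266 ms.
21 queued → 2.12658 ms.
Plus remaining 800 bits of current packet: 0.00112518 ms.
Queuing delay = 2.13 ms.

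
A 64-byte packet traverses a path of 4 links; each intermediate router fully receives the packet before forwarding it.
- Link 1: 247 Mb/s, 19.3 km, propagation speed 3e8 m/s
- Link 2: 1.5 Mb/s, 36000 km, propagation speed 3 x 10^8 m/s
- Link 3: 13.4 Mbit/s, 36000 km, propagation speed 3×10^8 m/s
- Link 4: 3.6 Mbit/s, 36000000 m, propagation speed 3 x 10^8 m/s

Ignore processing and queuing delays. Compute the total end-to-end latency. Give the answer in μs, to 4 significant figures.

L = 64 × 8 = 512 bits.
Transmission delays (L/R per hop): 2.07287, 341.333, 38.209, 142.222 μs; sum = 523.837 μs.
Propagation delays (d/s per hop): 64.3333, 120000, 120000, 120000 μs; sum = 360064 μs.
End-to-end = 360600 μs.

360600 μs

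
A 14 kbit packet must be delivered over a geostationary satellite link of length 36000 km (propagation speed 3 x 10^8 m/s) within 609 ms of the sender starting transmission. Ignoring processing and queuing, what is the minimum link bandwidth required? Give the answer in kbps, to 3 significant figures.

28.6 kbps

Propagation delay = 36000000 / 300000000 = 120 ms.
Transmission budget = 609 − 120 = 489 ms.
R ≥ L / t_tx = 14000 bits / 0.489 s = 28.6 kbps.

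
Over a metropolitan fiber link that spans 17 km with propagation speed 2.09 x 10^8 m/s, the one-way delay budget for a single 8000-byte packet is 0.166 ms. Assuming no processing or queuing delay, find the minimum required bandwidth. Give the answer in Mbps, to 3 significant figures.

L = 64000 bits.
Propagation delay = 17000 / 209000000 = 0.0813397 ms.
Transmission budget = 0.166 − 0.0813397 = 0.0846603 ms.
R ≥ L / t_tx = 64000 bits / 8.46603e-05 s = 756 Mbps.

756 Mbps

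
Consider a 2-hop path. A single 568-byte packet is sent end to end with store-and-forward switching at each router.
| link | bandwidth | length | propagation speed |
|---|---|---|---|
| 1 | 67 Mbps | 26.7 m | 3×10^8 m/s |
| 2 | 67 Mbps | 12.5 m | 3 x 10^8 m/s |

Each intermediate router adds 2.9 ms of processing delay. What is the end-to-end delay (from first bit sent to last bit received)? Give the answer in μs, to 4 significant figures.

L = 568 × 8 = 4544 bits.
Transmission delay per hop = L/R = 4544/67000000 = 67.8209 μs; 2 hops → 135.642 μs.
Propagation delays (d/s per hop): 0.089, 0.0416667 μs; sum = 0.130667 μs.
Processing at 1 router(s): 1 × 2.9 ms = 2900 μs.
End-to-end = 3036 μs.

3036 μs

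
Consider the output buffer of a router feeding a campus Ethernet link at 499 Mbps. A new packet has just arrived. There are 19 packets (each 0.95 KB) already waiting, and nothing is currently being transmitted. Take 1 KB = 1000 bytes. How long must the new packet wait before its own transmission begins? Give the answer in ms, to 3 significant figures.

Each queued packet: L/R = 7600/499000000 = 0.0152305 ms.
19 queued → 0.289379 ms.
Queuing delay = 0.289 ms.

0.289 ms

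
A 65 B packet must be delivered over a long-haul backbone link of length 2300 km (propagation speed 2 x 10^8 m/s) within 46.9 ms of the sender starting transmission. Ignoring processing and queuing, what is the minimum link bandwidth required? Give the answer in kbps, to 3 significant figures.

14.7 kbps

L = 520 bits.
Propagation delay = 2300000 / 200000000 = 11.5 ms.
Transmission budget = 46.9 − 11.5 = 35.4 ms.
R ≥ L / t_tx = 520 bits / 0.0354 s = 14.7 kbps.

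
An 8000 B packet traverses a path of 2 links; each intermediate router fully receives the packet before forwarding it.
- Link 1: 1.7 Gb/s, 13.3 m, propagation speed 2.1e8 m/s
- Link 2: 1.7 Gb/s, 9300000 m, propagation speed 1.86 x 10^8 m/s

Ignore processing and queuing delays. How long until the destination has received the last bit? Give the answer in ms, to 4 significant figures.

50.08 ms

L = 8000 × 8 = 64000 bits.
Transmission delay per hop = L/R = 64000/1700000000 = 0.0376471 ms; 2 hops → 0.0752941 ms.
Propagation delays (d/s per hop): 6.33333e-05, 50 ms; sum = 50.0001 ms.
End-to-end = 50.08 ms.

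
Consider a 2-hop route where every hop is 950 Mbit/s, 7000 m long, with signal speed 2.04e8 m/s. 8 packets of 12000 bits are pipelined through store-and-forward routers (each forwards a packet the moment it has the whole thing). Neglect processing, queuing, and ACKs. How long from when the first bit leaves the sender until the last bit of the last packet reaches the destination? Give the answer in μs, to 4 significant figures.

182.3 μs

Per-hop transmission t_tx = L/R = 12000/950000000 = 12.6316 μs.
Per-hop propagation t_prop = 7000/204000000 = 34.3137 μs.
Pipeline fill: first packet needs 2·t_tx to clear all hops; remaining 7 packets each add one t_tx.
Total = (2+8-1)·t_tx + 2·t_prop = 9·12.6316 + 2·34.3137 = 182.3 μs.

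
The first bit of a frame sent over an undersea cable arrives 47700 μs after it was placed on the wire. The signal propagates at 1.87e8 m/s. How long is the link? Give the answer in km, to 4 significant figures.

8920 km

d = s × t_prop = 187000000 × 0.0477 = 8920 km.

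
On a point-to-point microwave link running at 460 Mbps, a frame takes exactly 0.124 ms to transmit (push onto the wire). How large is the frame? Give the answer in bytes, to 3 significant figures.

7130 bytes

L = R × t_tx = 460000000 b/s × 0.000124 s = 57040 bits.
In bytes: 57040 / 8 = 7130 bytes.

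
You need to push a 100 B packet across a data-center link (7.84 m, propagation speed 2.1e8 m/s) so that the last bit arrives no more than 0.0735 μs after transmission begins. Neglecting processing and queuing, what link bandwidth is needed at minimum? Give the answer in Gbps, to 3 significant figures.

22.1 Gbps

L = 800 bits.
Propagation delay = 7.84 / 210000000 = 0.0373333 μs.
Transmission budget = 0.0735 − 0.0373333 = 0.0361667 μs.
R ≥ L / t_tx = 800 bits / 3.61667e-08 s = 22.1 Gbps.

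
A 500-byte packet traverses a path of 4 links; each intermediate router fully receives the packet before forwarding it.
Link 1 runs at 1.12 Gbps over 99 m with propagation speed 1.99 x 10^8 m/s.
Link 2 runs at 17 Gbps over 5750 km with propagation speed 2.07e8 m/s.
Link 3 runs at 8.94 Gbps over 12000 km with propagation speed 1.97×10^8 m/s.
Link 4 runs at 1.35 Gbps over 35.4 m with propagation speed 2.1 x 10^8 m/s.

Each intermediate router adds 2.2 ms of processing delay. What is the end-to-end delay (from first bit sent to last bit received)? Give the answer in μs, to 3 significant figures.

95300 μs

L = 500 × 8 = 4000 bits.
Transmission delays (L/R per hop): 3.57143, 0.235294, 0.447427, 2.96296 μs; sum = 7.21711 μs.
Propagation delays (d/s per hop): 0.497487, 27777.8, 60913.7, 0.168571 μs; sum = 88692.1 μs.
Processing at 3 router(s): 3 × 2.2 ms = 6600 μs.
End-to-end = 95300 μs.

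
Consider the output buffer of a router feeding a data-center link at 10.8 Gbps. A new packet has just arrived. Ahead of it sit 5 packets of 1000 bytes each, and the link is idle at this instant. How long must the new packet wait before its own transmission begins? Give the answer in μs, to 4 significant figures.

Each queued packet: L/R = 8000/10800000000 = 0.740741 μs.
5 queued → 3.7037 μs.
Queuing delay = 3.704 μs.

3.704 μs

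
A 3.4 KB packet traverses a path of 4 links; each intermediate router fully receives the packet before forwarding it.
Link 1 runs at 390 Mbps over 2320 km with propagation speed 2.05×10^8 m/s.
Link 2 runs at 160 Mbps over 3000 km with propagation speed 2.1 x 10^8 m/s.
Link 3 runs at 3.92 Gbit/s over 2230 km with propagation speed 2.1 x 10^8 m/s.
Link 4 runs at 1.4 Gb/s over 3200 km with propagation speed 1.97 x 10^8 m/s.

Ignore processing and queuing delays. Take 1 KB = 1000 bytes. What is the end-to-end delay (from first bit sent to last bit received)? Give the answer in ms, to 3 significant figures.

52.7 ms

L = 27200 bits.
Transmission delays (L/R per hop): 0.0697436, 0.17, 0.00693878, 0.0194286 ms; sum = 0.266111 ms.
Propagation delays (d/s per hop): 11.3171, 14.2857, 10.619, 16.2437 ms; sum = 52.4655 ms.
End-to-end = 52.7 ms.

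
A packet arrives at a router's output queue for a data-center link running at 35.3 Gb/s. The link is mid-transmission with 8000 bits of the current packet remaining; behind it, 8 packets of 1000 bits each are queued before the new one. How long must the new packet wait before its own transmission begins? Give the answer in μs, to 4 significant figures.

Each queued packet: L/R = 1000/35300000000 = 0.0283286 μs.
8 queued → 0.226629 μs.
Plus remaining 8000 bits of current packet: 0.226629 μs.
Queuing delay = 0.4533 μs.

0.4533 μs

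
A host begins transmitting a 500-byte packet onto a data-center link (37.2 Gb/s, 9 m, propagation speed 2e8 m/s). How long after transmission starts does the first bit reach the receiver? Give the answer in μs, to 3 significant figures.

0.0450 μs

First bit experiences only propagation delay: d/s = 9/200000000 = 0.0450 μs.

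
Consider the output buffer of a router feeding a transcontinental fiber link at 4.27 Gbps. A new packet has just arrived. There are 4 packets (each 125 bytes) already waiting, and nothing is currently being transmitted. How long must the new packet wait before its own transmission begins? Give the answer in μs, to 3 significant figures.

0.937 μs

Each queued packet: L/R = 1000/4.27e+09 = 0.234192 μs.
4 queued → 0.936768 μs.
Queuing delay = 0.937 μs.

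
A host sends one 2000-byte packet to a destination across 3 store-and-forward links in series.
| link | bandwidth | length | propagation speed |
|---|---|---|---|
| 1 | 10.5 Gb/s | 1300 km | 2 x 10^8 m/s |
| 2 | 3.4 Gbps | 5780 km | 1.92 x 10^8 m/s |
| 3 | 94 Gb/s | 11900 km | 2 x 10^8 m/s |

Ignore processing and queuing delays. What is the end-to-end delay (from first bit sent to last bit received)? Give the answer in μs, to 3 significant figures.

96100 μs

L = 2000 × 8 = 16000 bits.
Transmission delays (L/R per hop): 1.52381, 4.70588, 0.170213 μs; sum = 6.3999 μs.
Propagation delays (d/s per hop): 6500, 30104.2, 59500 μs; sum = 96104.2 μs.
End-to-end = 96100 μs.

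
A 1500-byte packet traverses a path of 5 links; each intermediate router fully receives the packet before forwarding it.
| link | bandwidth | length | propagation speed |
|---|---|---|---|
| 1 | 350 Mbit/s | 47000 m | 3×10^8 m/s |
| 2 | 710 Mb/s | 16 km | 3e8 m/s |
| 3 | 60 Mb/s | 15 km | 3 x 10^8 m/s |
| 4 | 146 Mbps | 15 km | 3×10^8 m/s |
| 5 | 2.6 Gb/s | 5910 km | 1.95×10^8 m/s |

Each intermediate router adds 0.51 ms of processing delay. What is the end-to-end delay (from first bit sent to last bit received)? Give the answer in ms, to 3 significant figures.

33.0 ms

L = 1500 × 8 = 12000 bits.
Transmission delays (L/R per hop): 0.0342857, 0.0169014, 0.2, 0.0821918, 0.00461538 ms; sum = 0.337994 ms.
Propagation delays (d/s per hop): 0.156667, 0.0533333, 0.05, 0.05, 30.3077 ms; sum = 30.6177 ms.
Processing at 4 router(s): 4 × 0.51 ms = 2.04 ms.
End-to-end = 33.0 ms.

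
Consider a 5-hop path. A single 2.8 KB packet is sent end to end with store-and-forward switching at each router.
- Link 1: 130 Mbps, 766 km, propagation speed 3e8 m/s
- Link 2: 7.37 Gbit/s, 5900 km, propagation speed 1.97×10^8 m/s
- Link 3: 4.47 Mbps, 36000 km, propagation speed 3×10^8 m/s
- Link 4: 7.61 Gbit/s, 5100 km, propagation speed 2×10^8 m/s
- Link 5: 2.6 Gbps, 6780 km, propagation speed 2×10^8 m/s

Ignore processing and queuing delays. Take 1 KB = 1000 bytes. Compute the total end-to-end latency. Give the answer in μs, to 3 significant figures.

L = 22400 bits.
Transmission delays (L/R per hop): 172.308, 3.03935, 5011.19, 2.9435, 8.61538 μs; sum = 5198.09 μs.
Propagation delays (d/s per hop): 2553.33, 29949.2, 120000, 25500, 33900 μs; sum = 211903 μs.
End-to-end = 217000 μs.

217000 μs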